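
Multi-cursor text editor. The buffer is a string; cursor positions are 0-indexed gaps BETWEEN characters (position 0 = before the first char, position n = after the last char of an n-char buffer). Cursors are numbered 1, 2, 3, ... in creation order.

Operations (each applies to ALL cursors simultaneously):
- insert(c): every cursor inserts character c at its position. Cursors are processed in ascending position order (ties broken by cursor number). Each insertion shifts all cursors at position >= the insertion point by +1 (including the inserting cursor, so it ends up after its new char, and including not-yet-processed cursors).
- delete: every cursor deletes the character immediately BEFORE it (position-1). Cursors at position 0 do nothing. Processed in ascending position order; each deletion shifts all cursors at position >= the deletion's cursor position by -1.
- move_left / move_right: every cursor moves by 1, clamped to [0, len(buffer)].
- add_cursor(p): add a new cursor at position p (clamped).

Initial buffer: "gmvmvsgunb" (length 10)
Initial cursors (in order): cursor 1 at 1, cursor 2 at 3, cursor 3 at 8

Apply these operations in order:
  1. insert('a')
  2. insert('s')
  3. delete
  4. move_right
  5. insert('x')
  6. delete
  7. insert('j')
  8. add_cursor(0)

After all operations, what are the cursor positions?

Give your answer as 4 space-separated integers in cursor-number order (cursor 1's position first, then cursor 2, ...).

After op 1 (insert('a')): buffer="gamvamvsguanb" (len 13), cursors c1@2 c2@5 c3@11, authorship .1..2.....3..
After op 2 (insert('s')): buffer="gasmvasmvsguasnb" (len 16), cursors c1@3 c2@7 c3@14, authorship .11..22.....33..
After op 3 (delete): buffer="gamvamvsguanb" (len 13), cursors c1@2 c2@5 c3@11, authorship .1..2.....3..
After op 4 (move_right): buffer="gamvamvsguanb" (len 13), cursors c1@3 c2@6 c3@12, authorship .1..2.....3..
After op 5 (insert('x')): buffer="gamxvamxvsguanxb" (len 16), cursors c1@4 c2@8 c3@15, authorship .1.1.2.2....3.3.
After op 6 (delete): buffer="gamvamvsguanb" (len 13), cursors c1@3 c2@6 c3@12, authorship .1..2.....3..
After op 7 (insert('j')): buffer="gamjvamjvsguanjb" (len 16), cursors c1@4 c2@8 c3@15, authorship .1.1.2.2....3.3.
After op 8 (add_cursor(0)): buffer="gamjvamjvsguanjb" (len 16), cursors c4@0 c1@4 c2@8 c3@15, authorship .1.1.2.2....3.3.

Answer: 4 8 15 0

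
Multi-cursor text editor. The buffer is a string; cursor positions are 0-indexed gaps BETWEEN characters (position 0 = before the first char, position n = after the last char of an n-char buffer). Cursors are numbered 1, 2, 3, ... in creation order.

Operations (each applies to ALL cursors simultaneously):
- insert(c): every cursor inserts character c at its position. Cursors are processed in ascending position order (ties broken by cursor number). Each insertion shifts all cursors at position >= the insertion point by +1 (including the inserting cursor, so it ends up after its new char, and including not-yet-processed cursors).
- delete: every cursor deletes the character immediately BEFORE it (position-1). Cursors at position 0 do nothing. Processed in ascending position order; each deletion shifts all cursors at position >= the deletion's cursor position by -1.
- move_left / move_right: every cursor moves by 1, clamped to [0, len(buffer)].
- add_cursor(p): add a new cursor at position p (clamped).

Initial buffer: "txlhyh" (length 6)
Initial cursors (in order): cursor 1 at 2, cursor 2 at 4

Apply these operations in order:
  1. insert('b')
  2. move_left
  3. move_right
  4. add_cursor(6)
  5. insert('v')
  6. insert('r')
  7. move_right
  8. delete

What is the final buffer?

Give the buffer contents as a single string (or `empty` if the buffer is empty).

After op 1 (insert('b')): buffer="txblhbyh" (len 8), cursors c1@3 c2@6, authorship ..1..2..
After op 2 (move_left): buffer="txblhbyh" (len 8), cursors c1@2 c2@5, authorship ..1..2..
After op 3 (move_right): buffer="txblhbyh" (len 8), cursors c1@3 c2@6, authorship ..1..2..
After op 4 (add_cursor(6)): buffer="txblhbyh" (len 8), cursors c1@3 c2@6 c3@6, authorship ..1..2..
After op 5 (insert('v')): buffer="txbvlhbvvyh" (len 11), cursors c1@4 c2@9 c3@9, authorship ..11..223..
After op 6 (insert('r')): buffer="txbvrlhbvvrryh" (len 14), cursors c1@5 c2@12 c3@12, authorship ..111..22323..
After op 7 (move_right): buffer="txbvrlhbvvrryh" (len 14), cursors c1@6 c2@13 c3@13, authorship ..111..22323..
After op 8 (delete): buffer="txbvrhbvvrh" (len 11), cursors c1@5 c2@10 c3@10, authorship ..111.2232.

Answer: txbvrhbvvrh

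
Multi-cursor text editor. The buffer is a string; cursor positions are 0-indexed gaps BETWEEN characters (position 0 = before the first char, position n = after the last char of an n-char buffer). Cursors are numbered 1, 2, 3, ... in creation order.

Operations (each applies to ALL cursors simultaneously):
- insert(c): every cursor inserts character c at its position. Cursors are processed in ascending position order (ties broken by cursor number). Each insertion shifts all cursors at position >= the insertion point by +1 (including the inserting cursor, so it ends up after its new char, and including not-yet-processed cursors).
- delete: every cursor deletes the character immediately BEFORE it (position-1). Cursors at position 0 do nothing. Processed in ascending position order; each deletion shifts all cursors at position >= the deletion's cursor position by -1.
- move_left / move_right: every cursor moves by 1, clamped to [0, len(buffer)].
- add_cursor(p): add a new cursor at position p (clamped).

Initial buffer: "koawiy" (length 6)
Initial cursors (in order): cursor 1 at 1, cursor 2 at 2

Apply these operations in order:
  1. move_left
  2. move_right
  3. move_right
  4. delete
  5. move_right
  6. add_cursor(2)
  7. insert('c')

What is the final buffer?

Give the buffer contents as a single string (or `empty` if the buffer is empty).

Answer: kwccciy

Derivation:
After op 1 (move_left): buffer="koawiy" (len 6), cursors c1@0 c2@1, authorship ......
After op 2 (move_right): buffer="koawiy" (len 6), cursors c1@1 c2@2, authorship ......
After op 3 (move_right): buffer="koawiy" (len 6), cursors c1@2 c2@3, authorship ......
After op 4 (delete): buffer="kwiy" (len 4), cursors c1@1 c2@1, authorship ....
After op 5 (move_right): buffer="kwiy" (len 4), cursors c1@2 c2@2, authorship ....
After op 6 (add_cursor(2)): buffer="kwiy" (len 4), cursors c1@2 c2@2 c3@2, authorship ....
After op 7 (insert('c')): buffer="kwccciy" (len 7), cursors c1@5 c2@5 c3@5, authorship ..123..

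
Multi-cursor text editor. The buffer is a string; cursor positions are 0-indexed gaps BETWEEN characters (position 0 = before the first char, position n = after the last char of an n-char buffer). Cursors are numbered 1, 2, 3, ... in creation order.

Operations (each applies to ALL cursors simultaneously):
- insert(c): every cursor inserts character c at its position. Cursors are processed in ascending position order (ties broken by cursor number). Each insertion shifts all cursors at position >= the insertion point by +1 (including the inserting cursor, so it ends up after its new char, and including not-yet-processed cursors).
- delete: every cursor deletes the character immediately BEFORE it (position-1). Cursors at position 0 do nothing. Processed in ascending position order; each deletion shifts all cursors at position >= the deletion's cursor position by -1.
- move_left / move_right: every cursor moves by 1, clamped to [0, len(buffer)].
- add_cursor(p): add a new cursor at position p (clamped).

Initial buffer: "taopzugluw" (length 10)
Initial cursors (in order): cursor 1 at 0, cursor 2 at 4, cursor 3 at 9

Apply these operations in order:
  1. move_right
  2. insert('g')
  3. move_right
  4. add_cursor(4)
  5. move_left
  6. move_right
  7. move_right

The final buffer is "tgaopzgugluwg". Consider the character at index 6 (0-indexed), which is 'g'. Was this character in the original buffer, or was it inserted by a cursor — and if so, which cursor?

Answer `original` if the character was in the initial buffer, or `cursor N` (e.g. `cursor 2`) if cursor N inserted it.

Answer: cursor 2

Derivation:
After op 1 (move_right): buffer="taopzugluw" (len 10), cursors c1@1 c2@5 c3@10, authorship ..........
After op 2 (insert('g')): buffer="tgaopzgugluwg" (len 13), cursors c1@2 c2@7 c3@13, authorship .1....2.....3
After op 3 (move_right): buffer="tgaopzgugluwg" (len 13), cursors c1@3 c2@8 c3@13, authorship .1....2.....3
After op 4 (add_cursor(4)): buffer="tgaopzgugluwg" (len 13), cursors c1@3 c4@4 c2@8 c3@13, authorship .1....2.....3
After op 5 (move_left): buffer="tgaopzgugluwg" (len 13), cursors c1@2 c4@3 c2@7 c3@12, authorship .1....2.....3
After op 6 (move_right): buffer="tgaopzgugluwg" (len 13), cursors c1@3 c4@4 c2@8 c3@13, authorship .1....2.....3
After op 7 (move_right): buffer="tgaopzgugluwg" (len 13), cursors c1@4 c4@5 c2@9 c3@13, authorship .1....2.....3
Authorship (.=original, N=cursor N): . 1 . . . . 2 . . . . . 3
Index 6: author = 2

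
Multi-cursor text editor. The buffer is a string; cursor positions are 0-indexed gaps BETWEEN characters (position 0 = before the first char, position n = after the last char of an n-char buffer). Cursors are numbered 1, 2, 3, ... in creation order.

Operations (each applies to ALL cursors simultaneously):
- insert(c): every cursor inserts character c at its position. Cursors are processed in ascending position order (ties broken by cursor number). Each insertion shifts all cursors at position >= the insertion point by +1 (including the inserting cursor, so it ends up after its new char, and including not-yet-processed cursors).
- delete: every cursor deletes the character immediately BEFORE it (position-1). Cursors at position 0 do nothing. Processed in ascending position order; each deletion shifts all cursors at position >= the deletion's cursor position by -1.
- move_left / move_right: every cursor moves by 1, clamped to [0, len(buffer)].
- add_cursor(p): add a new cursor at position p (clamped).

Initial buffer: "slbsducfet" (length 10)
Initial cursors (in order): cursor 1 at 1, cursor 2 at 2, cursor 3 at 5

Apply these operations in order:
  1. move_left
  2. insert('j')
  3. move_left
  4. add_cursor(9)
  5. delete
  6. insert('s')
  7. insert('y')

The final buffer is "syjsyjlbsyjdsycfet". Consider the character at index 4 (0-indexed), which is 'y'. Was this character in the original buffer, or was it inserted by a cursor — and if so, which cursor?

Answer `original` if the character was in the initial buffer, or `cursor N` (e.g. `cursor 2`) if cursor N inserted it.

After op 1 (move_left): buffer="slbsducfet" (len 10), cursors c1@0 c2@1 c3@4, authorship ..........
After op 2 (insert('j')): buffer="jsjlbsjducfet" (len 13), cursors c1@1 c2@3 c3@7, authorship 1.2...3......
After op 3 (move_left): buffer="jsjlbsjducfet" (len 13), cursors c1@0 c2@2 c3@6, authorship 1.2...3......
After op 4 (add_cursor(9)): buffer="jsjlbsjducfet" (len 13), cursors c1@0 c2@2 c3@6 c4@9, authorship 1.2...3......
After op 5 (delete): buffer="jjlbjdcfet" (len 10), cursors c1@0 c2@1 c3@4 c4@6, authorship 12..3.....
After op 6 (insert('s')): buffer="sjsjlbsjdscfet" (len 14), cursors c1@1 c2@3 c3@7 c4@10, authorship 1122..33.4....
After op 7 (insert('y')): buffer="syjsyjlbsyjdsycfet" (len 18), cursors c1@2 c2@5 c3@10 c4@14, authorship 111222..333.44....
Authorship (.=original, N=cursor N): 1 1 1 2 2 2 . . 3 3 3 . 4 4 . . . .
Index 4: author = 2

Answer: cursor 2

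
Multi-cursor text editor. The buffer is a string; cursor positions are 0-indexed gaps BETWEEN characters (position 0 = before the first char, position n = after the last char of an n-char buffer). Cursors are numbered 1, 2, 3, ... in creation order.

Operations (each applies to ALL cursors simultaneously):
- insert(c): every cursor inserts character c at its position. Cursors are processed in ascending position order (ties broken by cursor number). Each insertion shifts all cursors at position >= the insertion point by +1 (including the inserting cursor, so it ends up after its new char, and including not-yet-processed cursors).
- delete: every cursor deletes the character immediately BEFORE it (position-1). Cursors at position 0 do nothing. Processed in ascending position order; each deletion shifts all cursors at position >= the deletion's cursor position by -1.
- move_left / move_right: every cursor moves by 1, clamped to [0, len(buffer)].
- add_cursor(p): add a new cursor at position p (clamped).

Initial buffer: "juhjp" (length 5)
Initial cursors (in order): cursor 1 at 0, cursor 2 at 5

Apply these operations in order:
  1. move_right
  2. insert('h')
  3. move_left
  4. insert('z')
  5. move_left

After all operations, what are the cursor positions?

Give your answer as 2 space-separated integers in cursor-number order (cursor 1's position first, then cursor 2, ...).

Answer: 1 7

Derivation:
After op 1 (move_right): buffer="juhjp" (len 5), cursors c1@1 c2@5, authorship .....
After op 2 (insert('h')): buffer="jhuhjph" (len 7), cursors c1@2 c2@7, authorship .1....2
After op 3 (move_left): buffer="jhuhjph" (len 7), cursors c1@1 c2@6, authorship .1....2
After op 4 (insert('z')): buffer="jzhuhjpzh" (len 9), cursors c1@2 c2@8, authorship .11....22
After op 5 (move_left): buffer="jzhuhjpzh" (len 9), cursors c1@1 c2@7, authorship .11....22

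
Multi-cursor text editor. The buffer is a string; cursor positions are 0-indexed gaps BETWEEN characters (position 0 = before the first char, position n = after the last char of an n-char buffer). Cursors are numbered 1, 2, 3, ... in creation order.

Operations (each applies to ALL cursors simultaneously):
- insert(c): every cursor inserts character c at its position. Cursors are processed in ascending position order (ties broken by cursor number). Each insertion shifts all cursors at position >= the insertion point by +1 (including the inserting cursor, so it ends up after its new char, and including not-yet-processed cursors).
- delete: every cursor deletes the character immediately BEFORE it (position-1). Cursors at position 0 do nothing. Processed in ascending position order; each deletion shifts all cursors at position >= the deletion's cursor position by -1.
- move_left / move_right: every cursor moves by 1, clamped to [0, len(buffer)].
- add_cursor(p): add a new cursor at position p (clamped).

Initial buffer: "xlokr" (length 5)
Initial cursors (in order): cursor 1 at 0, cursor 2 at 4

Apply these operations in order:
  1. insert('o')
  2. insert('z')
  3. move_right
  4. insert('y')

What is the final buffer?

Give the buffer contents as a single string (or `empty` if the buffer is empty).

After op 1 (insert('o')): buffer="oxlokor" (len 7), cursors c1@1 c2@6, authorship 1....2.
After op 2 (insert('z')): buffer="ozxlokozr" (len 9), cursors c1@2 c2@8, authorship 11....22.
After op 3 (move_right): buffer="ozxlokozr" (len 9), cursors c1@3 c2@9, authorship 11....22.
After op 4 (insert('y')): buffer="ozxylokozry" (len 11), cursors c1@4 c2@11, authorship 11.1...22.2

Answer: ozxylokozry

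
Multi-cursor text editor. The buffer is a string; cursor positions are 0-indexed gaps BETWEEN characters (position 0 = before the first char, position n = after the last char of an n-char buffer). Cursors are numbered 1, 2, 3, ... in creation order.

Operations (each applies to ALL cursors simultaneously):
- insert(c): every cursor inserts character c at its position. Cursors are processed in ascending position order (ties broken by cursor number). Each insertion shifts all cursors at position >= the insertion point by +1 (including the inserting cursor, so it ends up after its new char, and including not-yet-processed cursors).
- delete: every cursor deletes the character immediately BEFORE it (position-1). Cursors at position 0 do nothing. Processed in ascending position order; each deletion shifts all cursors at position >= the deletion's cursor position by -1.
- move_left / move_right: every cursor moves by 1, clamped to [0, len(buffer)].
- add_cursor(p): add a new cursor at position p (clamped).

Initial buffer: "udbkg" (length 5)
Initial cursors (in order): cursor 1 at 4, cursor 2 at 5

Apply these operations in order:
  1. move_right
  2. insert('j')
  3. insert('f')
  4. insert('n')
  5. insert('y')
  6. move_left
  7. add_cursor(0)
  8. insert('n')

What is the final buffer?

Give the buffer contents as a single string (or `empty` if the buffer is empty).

Answer: nudbkgjjffnnynny

Derivation:
After op 1 (move_right): buffer="udbkg" (len 5), cursors c1@5 c2@5, authorship .....
After op 2 (insert('j')): buffer="udbkgjj" (len 7), cursors c1@7 c2@7, authorship .....12
After op 3 (insert('f')): buffer="udbkgjjff" (len 9), cursors c1@9 c2@9, authorship .....1212
After op 4 (insert('n')): buffer="udbkgjjffnn" (len 11), cursors c1@11 c2@11, authorship .....121212
After op 5 (insert('y')): buffer="udbkgjjffnnyy" (len 13), cursors c1@13 c2@13, authorship .....12121212
After op 6 (move_left): buffer="udbkgjjffnnyy" (len 13), cursors c1@12 c2@12, authorship .....12121212
After op 7 (add_cursor(0)): buffer="udbkgjjffnnyy" (len 13), cursors c3@0 c1@12 c2@12, authorship .....12121212
After op 8 (insert('n')): buffer="nudbkgjjffnnynny" (len 16), cursors c3@1 c1@15 c2@15, authorship 3.....1212121122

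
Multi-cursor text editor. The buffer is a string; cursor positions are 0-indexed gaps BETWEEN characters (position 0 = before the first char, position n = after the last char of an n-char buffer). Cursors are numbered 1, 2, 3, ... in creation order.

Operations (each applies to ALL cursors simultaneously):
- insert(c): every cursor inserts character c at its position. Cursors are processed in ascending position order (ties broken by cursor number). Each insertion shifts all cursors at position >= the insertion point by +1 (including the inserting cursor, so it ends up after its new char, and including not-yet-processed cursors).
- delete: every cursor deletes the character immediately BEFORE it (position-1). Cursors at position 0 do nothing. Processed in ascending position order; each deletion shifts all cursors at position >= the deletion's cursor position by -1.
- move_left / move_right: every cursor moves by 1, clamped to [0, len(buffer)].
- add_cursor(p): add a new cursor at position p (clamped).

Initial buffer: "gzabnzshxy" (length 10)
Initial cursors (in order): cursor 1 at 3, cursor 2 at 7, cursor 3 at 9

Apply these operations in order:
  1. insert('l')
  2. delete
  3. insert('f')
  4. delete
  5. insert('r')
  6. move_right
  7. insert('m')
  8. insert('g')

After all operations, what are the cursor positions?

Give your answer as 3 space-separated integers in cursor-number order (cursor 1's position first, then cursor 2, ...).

Answer: 7 14 19

Derivation:
After op 1 (insert('l')): buffer="gzalbnzslhxly" (len 13), cursors c1@4 c2@9 c3@12, authorship ...1....2..3.
After op 2 (delete): buffer="gzabnzshxy" (len 10), cursors c1@3 c2@7 c3@9, authorship ..........
After op 3 (insert('f')): buffer="gzafbnzsfhxfy" (len 13), cursors c1@4 c2@9 c3@12, authorship ...1....2..3.
After op 4 (delete): buffer="gzabnzshxy" (len 10), cursors c1@3 c2@7 c3@9, authorship ..........
After op 5 (insert('r')): buffer="gzarbnzsrhxry" (len 13), cursors c1@4 c2@9 c3@12, authorship ...1....2..3.
After op 6 (move_right): buffer="gzarbnzsrhxry" (len 13), cursors c1@5 c2@10 c3@13, authorship ...1....2..3.
After op 7 (insert('m')): buffer="gzarbmnzsrhmxrym" (len 16), cursors c1@6 c2@12 c3@16, authorship ...1.1...2.2.3.3
After op 8 (insert('g')): buffer="gzarbmgnzsrhmgxrymg" (len 19), cursors c1@7 c2@14 c3@19, authorship ...1.11...2.22.3.33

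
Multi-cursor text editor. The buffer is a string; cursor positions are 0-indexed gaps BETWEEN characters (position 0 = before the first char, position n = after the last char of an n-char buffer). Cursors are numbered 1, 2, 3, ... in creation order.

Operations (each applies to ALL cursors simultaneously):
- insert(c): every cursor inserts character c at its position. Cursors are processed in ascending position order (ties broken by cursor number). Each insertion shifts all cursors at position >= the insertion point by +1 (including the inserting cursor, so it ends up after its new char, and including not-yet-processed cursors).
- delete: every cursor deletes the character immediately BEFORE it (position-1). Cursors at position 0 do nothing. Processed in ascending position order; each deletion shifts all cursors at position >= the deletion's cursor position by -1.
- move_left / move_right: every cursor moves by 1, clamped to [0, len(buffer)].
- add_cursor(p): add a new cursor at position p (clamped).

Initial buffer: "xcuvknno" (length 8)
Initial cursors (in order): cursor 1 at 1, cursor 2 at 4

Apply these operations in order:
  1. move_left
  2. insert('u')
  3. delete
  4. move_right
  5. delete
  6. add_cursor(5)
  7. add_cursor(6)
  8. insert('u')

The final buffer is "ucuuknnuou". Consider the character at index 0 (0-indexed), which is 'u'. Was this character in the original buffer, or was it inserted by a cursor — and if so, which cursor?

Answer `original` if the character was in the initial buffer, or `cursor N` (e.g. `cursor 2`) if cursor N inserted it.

Answer: cursor 1

Derivation:
After op 1 (move_left): buffer="xcuvknno" (len 8), cursors c1@0 c2@3, authorship ........
After op 2 (insert('u')): buffer="uxcuuvknno" (len 10), cursors c1@1 c2@5, authorship 1...2.....
After op 3 (delete): buffer="xcuvknno" (len 8), cursors c1@0 c2@3, authorship ........
After op 4 (move_right): buffer="xcuvknno" (len 8), cursors c1@1 c2@4, authorship ........
After op 5 (delete): buffer="cuknno" (len 6), cursors c1@0 c2@2, authorship ......
After op 6 (add_cursor(5)): buffer="cuknno" (len 6), cursors c1@0 c2@2 c3@5, authorship ......
After op 7 (add_cursor(6)): buffer="cuknno" (len 6), cursors c1@0 c2@2 c3@5 c4@6, authorship ......
After op 8 (insert('u')): buffer="ucuuknnuou" (len 10), cursors c1@1 c2@4 c3@8 c4@10, authorship 1..2...3.4
Authorship (.=original, N=cursor N): 1 . . 2 . . . 3 . 4
Index 0: author = 1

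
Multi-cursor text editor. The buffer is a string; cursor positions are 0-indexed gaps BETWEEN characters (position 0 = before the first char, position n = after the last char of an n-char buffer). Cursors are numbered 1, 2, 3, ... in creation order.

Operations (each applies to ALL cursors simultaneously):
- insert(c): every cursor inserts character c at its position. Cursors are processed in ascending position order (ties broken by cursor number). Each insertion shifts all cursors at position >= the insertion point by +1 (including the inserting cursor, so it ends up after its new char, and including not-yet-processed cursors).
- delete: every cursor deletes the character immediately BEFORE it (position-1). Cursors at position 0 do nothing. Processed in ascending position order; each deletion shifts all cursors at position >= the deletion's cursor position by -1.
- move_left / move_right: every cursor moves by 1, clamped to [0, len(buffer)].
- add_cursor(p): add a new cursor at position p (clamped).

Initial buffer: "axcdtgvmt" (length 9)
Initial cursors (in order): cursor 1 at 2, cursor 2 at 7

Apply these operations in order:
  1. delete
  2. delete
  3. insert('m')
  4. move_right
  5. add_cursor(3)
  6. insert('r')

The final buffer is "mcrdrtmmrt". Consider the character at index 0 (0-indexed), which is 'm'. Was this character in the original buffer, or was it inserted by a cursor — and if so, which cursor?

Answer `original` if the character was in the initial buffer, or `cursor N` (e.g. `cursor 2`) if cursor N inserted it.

After op 1 (delete): buffer="acdtgmt" (len 7), cursors c1@1 c2@5, authorship .......
After op 2 (delete): buffer="cdtmt" (len 5), cursors c1@0 c2@3, authorship .....
After op 3 (insert('m')): buffer="mcdtmmt" (len 7), cursors c1@1 c2@5, authorship 1...2..
After op 4 (move_right): buffer="mcdtmmt" (len 7), cursors c1@2 c2@6, authorship 1...2..
After op 5 (add_cursor(3)): buffer="mcdtmmt" (len 7), cursors c1@2 c3@3 c2@6, authorship 1...2..
After op 6 (insert('r')): buffer="mcrdrtmmrt" (len 10), cursors c1@3 c3@5 c2@9, authorship 1.1.3.2.2.
Authorship (.=original, N=cursor N): 1 . 1 . 3 . 2 . 2 .
Index 0: author = 1

Answer: cursor 1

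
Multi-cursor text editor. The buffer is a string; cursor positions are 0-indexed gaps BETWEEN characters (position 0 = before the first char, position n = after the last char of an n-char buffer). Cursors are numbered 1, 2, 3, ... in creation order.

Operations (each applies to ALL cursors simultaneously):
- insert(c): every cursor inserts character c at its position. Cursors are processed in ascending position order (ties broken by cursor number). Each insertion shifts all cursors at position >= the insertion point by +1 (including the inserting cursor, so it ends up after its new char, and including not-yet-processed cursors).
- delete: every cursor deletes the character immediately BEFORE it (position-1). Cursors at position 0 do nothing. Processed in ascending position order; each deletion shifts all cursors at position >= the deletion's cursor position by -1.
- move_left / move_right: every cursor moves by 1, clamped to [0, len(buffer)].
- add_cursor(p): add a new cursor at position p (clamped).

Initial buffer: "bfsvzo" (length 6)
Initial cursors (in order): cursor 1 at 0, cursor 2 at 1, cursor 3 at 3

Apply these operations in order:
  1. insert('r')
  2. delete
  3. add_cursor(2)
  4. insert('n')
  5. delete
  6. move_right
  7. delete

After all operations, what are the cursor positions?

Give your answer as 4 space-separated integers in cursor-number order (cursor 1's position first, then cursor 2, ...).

After op 1 (insert('r')): buffer="rbrfsrvzo" (len 9), cursors c1@1 c2@3 c3@6, authorship 1.2..3...
After op 2 (delete): buffer="bfsvzo" (len 6), cursors c1@0 c2@1 c3@3, authorship ......
After op 3 (add_cursor(2)): buffer="bfsvzo" (len 6), cursors c1@0 c2@1 c4@2 c3@3, authorship ......
After op 4 (insert('n')): buffer="nbnfnsnvzo" (len 10), cursors c1@1 c2@3 c4@5 c3@7, authorship 1.2.4.3...
After op 5 (delete): buffer="bfsvzo" (len 6), cursors c1@0 c2@1 c4@2 c3@3, authorship ......
After op 6 (move_right): buffer="bfsvzo" (len 6), cursors c1@1 c2@2 c4@3 c3@4, authorship ......
After op 7 (delete): buffer="zo" (len 2), cursors c1@0 c2@0 c3@0 c4@0, authorship ..

Answer: 0 0 0 0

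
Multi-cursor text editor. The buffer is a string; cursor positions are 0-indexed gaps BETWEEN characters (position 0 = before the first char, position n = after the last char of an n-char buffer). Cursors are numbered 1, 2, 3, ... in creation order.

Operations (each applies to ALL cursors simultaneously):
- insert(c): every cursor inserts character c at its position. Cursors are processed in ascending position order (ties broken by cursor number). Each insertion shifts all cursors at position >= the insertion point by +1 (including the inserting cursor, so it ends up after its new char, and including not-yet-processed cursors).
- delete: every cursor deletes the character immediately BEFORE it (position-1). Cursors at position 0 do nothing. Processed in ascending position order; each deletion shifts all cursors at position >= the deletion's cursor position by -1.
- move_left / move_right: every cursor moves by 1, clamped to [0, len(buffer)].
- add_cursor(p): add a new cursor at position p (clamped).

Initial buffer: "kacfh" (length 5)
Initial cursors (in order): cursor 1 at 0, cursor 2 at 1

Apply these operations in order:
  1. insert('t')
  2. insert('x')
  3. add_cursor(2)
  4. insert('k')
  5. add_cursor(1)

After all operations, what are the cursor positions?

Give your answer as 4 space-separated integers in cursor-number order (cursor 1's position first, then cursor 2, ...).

After op 1 (insert('t')): buffer="tktacfh" (len 7), cursors c1@1 c2@3, authorship 1.2....
After op 2 (insert('x')): buffer="txktxacfh" (len 9), cursors c1@2 c2@5, authorship 11.22....
After op 3 (add_cursor(2)): buffer="txktxacfh" (len 9), cursors c1@2 c3@2 c2@5, authorship 11.22....
After op 4 (insert('k')): buffer="txkkktxkacfh" (len 12), cursors c1@4 c3@4 c2@8, authorship 1113.222....
After op 5 (add_cursor(1)): buffer="txkkktxkacfh" (len 12), cursors c4@1 c1@4 c3@4 c2@8, authorship 1113.222....

Answer: 4 8 4 1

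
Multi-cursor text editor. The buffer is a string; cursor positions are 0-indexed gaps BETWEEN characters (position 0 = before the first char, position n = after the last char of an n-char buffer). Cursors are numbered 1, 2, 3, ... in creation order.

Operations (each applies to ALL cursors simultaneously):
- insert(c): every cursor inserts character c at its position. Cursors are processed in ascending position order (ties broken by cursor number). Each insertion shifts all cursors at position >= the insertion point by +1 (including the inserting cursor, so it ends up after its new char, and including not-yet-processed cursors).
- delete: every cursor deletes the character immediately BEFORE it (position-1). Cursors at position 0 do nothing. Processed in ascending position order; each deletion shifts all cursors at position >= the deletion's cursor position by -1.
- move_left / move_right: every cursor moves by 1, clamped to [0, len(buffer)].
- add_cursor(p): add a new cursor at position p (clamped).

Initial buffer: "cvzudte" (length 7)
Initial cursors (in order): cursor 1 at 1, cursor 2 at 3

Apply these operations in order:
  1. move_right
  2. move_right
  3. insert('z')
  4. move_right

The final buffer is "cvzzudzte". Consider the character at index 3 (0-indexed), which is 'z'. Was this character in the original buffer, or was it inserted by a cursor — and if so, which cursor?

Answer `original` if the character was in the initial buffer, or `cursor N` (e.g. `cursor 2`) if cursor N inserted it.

After op 1 (move_right): buffer="cvzudte" (len 7), cursors c1@2 c2@4, authorship .......
After op 2 (move_right): buffer="cvzudte" (len 7), cursors c1@3 c2@5, authorship .......
After op 3 (insert('z')): buffer="cvzzudzte" (len 9), cursors c1@4 c2@7, authorship ...1..2..
After op 4 (move_right): buffer="cvzzudzte" (len 9), cursors c1@5 c2@8, authorship ...1..2..
Authorship (.=original, N=cursor N): . . . 1 . . 2 . .
Index 3: author = 1

Answer: cursor 1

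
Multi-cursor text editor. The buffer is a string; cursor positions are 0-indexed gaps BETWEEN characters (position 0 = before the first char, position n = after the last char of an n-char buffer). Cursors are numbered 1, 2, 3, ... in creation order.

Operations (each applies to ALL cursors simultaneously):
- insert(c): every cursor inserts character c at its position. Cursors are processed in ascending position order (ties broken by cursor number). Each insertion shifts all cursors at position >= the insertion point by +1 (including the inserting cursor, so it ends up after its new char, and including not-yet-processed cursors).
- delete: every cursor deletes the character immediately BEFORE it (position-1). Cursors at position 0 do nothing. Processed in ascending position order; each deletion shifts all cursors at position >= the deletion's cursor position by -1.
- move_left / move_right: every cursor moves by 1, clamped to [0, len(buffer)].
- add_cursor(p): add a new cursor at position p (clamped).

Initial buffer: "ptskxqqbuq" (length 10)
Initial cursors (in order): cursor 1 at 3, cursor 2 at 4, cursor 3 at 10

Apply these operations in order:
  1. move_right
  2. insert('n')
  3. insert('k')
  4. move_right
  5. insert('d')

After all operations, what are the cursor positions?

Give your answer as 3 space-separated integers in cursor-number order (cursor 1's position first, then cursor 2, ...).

After op 1 (move_right): buffer="ptskxqqbuq" (len 10), cursors c1@4 c2@5 c3@10, authorship ..........
After op 2 (insert('n')): buffer="ptsknxnqqbuqn" (len 13), cursors c1@5 c2@7 c3@13, authorship ....1.2.....3
After op 3 (insert('k')): buffer="ptsknkxnkqqbuqnk" (len 16), cursors c1@6 c2@9 c3@16, authorship ....11.22.....33
After op 4 (move_right): buffer="ptsknkxnkqqbuqnk" (len 16), cursors c1@7 c2@10 c3@16, authorship ....11.22.....33
After op 5 (insert('d')): buffer="ptsknkxdnkqdqbuqnkd" (len 19), cursors c1@8 c2@12 c3@19, authorship ....11.122.2....333

Answer: 8 12 19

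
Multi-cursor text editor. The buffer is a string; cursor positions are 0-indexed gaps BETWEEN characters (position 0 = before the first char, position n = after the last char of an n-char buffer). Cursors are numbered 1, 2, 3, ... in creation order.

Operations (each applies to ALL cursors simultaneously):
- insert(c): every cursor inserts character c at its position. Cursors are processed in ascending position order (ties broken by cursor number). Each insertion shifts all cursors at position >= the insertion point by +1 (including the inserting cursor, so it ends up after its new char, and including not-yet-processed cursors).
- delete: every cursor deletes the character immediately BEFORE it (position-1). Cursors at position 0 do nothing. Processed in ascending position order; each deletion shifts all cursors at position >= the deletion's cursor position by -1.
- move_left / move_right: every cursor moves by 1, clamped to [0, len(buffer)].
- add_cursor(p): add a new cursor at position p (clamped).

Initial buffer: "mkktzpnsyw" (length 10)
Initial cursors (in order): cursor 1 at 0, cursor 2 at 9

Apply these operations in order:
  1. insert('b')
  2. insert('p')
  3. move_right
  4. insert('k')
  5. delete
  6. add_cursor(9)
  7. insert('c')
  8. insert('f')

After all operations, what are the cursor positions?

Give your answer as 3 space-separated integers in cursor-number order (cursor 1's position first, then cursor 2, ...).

After op 1 (insert('b')): buffer="bmkktzpnsybw" (len 12), cursors c1@1 c2@11, authorship 1.........2.
After op 2 (insert('p')): buffer="bpmkktzpnsybpw" (len 14), cursors c1@2 c2@13, authorship 11.........22.
After op 3 (move_right): buffer="bpmkktzpnsybpw" (len 14), cursors c1@3 c2@14, authorship 11.........22.
After op 4 (insert('k')): buffer="bpmkkktzpnsybpwk" (len 16), cursors c1@4 c2@16, authorship 11.1........22.2
After op 5 (delete): buffer="bpmkktzpnsybpw" (len 14), cursors c1@3 c2@14, authorship 11.........22.
After op 6 (add_cursor(9)): buffer="bpmkktzpnsybpw" (len 14), cursors c1@3 c3@9 c2@14, authorship 11.........22.
After op 7 (insert('c')): buffer="bpmckktzpncsybpwc" (len 17), cursors c1@4 c3@11 c2@17, authorship 11.1......3..22.2
After op 8 (insert('f')): buffer="bpmcfkktzpncfsybpwcf" (len 20), cursors c1@5 c3@13 c2@20, authorship 11.11......33..22.22

Answer: 5 20 13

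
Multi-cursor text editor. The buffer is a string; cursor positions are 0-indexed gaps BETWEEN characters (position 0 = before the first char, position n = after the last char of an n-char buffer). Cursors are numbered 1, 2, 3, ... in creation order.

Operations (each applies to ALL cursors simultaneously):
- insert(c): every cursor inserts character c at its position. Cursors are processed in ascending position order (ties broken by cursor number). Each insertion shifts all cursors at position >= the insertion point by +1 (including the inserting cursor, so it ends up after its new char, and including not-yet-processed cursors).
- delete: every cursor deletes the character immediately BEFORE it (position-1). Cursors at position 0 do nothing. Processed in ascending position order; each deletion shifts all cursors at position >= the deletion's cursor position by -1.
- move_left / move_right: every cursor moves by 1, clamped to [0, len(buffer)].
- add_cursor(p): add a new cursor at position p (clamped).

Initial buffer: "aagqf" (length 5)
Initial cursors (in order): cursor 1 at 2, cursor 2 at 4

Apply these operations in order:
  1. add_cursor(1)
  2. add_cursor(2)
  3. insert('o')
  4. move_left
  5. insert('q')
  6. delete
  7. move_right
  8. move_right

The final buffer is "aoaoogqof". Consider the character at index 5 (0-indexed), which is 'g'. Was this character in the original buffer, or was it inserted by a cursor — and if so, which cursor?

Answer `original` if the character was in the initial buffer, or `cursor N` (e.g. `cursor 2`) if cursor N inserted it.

After op 1 (add_cursor(1)): buffer="aagqf" (len 5), cursors c3@1 c1@2 c2@4, authorship .....
After op 2 (add_cursor(2)): buffer="aagqf" (len 5), cursors c3@1 c1@2 c4@2 c2@4, authorship .....
After op 3 (insert('o')): buffer="aoaoogqof" (len 9), cursors c3@2 c1@5 c4@5 c2@8, authorship .3.14..2.
After op 4 (move_left): buffer="aoaoogqof" (len 9), cursors c3@1 c1@4 c4@4 c2@7, authorship .3.14..2.
After op 5 (insert('q')): buffer="aqoaoqqogqqof" (len 13), cursors c3@2 c1@7 c4@7 c2@11, authorship .33.1144..22.
After op 6 (delete): buffer="aoaoogqof" (len 9), cursors c3@1 c1@4 c4@4 c2@7, authorship .3.14..2.
After op 7 (move_right): buffer="aoaoogqof" (len 9), cursors c3@2 c1@5 c4@5 c2@8, authorship .3.14..2.
After op 8 (move_right): buffer="aoaoogqof" (len 9), cursors c3@3 c1@6 c4@6 c2@9, authorship .3.14..2.
Authorship (.=original, N=cursor N): . 3 . 1 4 . . 2 .
Index 5: author = original

Answer: original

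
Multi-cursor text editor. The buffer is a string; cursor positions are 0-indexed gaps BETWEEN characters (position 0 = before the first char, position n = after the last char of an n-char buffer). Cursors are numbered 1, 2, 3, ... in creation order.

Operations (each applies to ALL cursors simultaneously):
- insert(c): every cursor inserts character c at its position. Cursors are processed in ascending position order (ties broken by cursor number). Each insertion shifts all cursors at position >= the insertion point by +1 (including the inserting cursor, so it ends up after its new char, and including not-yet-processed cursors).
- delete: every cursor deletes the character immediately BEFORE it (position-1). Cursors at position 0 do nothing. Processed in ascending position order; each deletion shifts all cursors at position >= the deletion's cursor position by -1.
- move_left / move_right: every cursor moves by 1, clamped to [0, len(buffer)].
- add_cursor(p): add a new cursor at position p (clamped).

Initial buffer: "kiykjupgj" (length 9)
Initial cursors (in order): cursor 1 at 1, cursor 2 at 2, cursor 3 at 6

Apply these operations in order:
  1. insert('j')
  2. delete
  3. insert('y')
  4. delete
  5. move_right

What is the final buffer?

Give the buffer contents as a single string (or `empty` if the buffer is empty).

Answer: kiykjupgj

Derivation:
After op 1 (insert('j')): buffer="kjijykjujpgj" (len 12), cursors c1@2 c2@4 c3@9, authorship .1.2....3...
After op 2 (delete): buffer="kiykjupgj" (len 9), cursors c1@1 c2@2 c3@6, authorship .........
After op 3 (insert('y')): buffer="kyiyykjuypgj" (len 12), cursors c1@2 c2@4 c3@9, authorship .1.2....3...
After op 4 (delete): buffer="kiykjupgj" (len 9), cursors c1@1 c2@2 c3@6, authorship .........
After op 5 (move_right): buffer="kiykjupgj" (len 9), cursors c1@2 c2@3 c3@7, authorship .........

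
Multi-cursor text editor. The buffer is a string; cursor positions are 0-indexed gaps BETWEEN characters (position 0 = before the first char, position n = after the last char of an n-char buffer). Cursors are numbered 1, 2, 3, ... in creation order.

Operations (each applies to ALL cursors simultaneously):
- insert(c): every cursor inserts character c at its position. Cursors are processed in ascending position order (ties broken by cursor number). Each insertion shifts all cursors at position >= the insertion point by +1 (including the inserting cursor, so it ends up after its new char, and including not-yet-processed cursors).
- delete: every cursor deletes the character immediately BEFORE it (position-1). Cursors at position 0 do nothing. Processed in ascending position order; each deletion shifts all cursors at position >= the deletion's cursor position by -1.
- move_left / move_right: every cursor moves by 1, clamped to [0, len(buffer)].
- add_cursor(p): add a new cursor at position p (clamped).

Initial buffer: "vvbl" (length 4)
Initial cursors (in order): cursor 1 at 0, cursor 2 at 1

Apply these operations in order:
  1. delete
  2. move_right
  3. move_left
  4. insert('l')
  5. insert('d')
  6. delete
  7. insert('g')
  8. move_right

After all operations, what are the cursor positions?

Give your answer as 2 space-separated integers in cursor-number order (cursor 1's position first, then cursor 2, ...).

Answer: 5 5

Derivation:
After op 1 (delete): buffer="vbl" (len 3), cursors c1@0 c2@0, authorship ...
After op 2 (move_right): buffer="vbl" (len 3), cursors c1@1 c2@1, authorship ...
After op 3 (move_left): buffer="vbl" (len 3), cursors c1@0 c2@0, authorship ...
After op 4 (insert('l')): buffer="llvbl" (len 5), cursors c1@2 c2@2, authorship 12...
After op 5 (insert('d')): buffer="llddvbl" (len 7), cursors c1@4 c2@4, authorship 1212...
After op 6 (delete): buffer="llvbl" (len 5), cursors c1@2 c2@2, authorship 12...
After op 7 (insert('g')): buffer="llggvbl" (len 7), cursors c1@4 c2@4, authorship 1212...
After op 8 (move_right): buffer="llggvbl" (len 7), cursors c1@5 c2@5, authorship 1212...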